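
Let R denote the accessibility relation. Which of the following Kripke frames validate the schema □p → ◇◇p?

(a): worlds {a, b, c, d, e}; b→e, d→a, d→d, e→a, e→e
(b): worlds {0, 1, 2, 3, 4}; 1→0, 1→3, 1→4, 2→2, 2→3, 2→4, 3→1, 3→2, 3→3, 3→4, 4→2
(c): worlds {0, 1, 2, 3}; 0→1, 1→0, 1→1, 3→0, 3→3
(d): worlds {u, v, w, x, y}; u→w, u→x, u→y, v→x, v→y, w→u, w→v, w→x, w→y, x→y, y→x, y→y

Frame correspondent (Sahlqvist): ∀x ∃w (xRw ∧ xR²w) — i.e. a generalized confluence (Geach) condition.
(a): fails — at a but no w with aRw and aR²w.
(b): fails — at 0 but no w with 0Rw and 0R²w.
(c): fails — at 2 but no w with 2Rw and 2R²w.
(d): ✓.
Valid on: (d).

(d)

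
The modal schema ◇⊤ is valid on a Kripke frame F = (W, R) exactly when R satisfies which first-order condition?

seriality

◇⊤ holds at w iff w has a successor, so frame-validity of ◇⊤ is exactly seriality. Equivalently via □r → ◇r:
Suppose □r→◇r is valid. At any x set V(r)=W. Then □r at x, so ◇r at x, so x has a successor.
The converse is a direct semantic check.
Frame condition: ∀x ∃y Rxy.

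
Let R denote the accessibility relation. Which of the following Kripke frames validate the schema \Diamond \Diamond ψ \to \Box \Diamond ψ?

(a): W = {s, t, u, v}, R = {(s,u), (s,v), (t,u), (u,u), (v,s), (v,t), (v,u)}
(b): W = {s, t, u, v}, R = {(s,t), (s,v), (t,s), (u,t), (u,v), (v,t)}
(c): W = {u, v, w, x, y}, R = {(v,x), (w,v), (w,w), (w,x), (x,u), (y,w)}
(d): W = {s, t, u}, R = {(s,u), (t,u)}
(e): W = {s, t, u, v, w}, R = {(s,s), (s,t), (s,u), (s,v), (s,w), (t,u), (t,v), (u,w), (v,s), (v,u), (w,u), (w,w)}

The schema corresponds to a generalized confluence (Geach) condition: \forall x \forall y \forall z ((x R^2 y \wedge xRz) \to \exists w (y = w \wedge zRw)).
(a): fails — sR²s, sRu but no w with s=w and uRw.
(b): fails — sR²s, sRv but no w with s=w and vRw.
(c): fails — wR²u, wRv but no t with u=t and vRt.
(d): condition met.
(e): fails — sR²s, sRt but no w* with s=w* and tRw*.

(d)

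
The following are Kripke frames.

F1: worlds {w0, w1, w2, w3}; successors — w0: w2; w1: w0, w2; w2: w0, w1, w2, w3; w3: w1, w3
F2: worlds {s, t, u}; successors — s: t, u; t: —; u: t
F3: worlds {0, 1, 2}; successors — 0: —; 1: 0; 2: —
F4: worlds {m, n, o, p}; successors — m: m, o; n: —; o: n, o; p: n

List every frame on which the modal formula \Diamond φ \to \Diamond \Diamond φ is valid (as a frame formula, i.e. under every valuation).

F1

Frame correspondent (Sahlqvist): \forall x \forall y (xRy \to \exists w (y = w \wedge x R^2 w)) — i.e. a generalized confluence (Geach) condition.
F1: satisfies the condition.
F2: fails — sRu but no w with u=w and sR²w.
F3: fails — 1R0 but no w with 0=w and 1R²w.
F4: fails — pRn but no w with n=w and pR²w.
Valid on: F1.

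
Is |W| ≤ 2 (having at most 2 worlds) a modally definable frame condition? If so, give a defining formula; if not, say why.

If a class were modally definable it would be closed under disjoint unions (Goldblatt–Thomason).
Any modal formula valid on each of 3 disjoint one-world frames is valid on their disjoint union (validity is preserved under disjoint unions). Each one-world frame has |W|=1≤2, but the union has |W|=3.
So the class is not modally definable.

Not definable by any modal formula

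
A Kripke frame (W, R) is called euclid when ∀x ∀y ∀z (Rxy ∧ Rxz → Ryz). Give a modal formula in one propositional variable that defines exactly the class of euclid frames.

This is the Euclidean property; the standard corresponding axiom is 5: ◇p → □◇p.
Suppose ◇p→□◇p is valid. Take Rxy, Rxz and set V(p)={y}. Then ◇p at x, so □◇p at x, so ◇p at z, so some w with Rzw has p; w=y, i.e. Rzy. By symmetry of the argument, Ryz.

◇p → □◇p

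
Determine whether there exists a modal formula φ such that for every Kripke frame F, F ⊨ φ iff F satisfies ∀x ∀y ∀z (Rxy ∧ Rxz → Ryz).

This is a Sahlqvist condition; the 5 axiom ◇p → □◇p defines it.
Suppose ◇p→□◇p is valid. Take Rxy, Rxz and set V(p)={y}. Then ◇p at x, so □◇p at x, so ◇p at z, so some w with Rzw has p; w=y, i.e. Rzy. By symmetry of the argument, Ryz.

Definable; ◇p → □◇p defines it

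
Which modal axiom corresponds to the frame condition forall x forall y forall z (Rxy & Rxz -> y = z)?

◇q → □q

A defining formula is ◇q → □q (the CD axiom).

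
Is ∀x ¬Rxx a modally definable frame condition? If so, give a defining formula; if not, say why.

Any modally definable frame class is closed under surjective bounded morphisms.
The 4-cycle (worlds w0,w1,w2,w3 with w0→w1→w2→w3→w0) is irreflexive, and the map sending every world to a single reflexive point • is a surjective bounded morphism (forth: every edge maps to (•,•); back: every world has a successor). So any modal formula valid on the 4-cycle is also valid on the reflexive point, which is not irreflexive.
Hence irreflexivity is not modally definable.

Not definable by any modal formula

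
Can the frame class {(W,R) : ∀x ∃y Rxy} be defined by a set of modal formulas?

Yes, by □q → ◇q

The condition is seriality. A defining modal formula is □q → ◇q.
Suppose □q→◇q is valid. At any x set V(q)=W. Then □q at x, so ◇q at x, so x has a successor.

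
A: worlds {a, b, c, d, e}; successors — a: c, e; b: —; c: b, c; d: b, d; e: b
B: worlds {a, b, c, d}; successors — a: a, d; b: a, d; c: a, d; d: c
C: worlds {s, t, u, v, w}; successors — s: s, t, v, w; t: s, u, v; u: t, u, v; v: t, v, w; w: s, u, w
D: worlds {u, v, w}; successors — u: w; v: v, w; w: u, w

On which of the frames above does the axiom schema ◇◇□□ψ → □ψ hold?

This is the axiom for a generalized confluence (Geach) condition; its first-order frame correspondent is ∀x ∀y ∀z ((xR²y ∧ xRz) → ∃w (yR²w ∧ z = w)).
A: fails — aR²b, aRc but no w with bR²w and c=w.
B: fails — dR²d, dRc but no w with dR²w and c=w.
C: satisfies the condition.
D: fails — vR²u, vRv but no t with uR²t and v=t.
Valid on: C.

C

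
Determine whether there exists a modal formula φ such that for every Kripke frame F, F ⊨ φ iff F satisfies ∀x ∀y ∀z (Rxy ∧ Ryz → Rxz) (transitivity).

Yes, by □q → □□q

Yes: it is transitivity, defined by the 4 schema □q → □□q.
Suppose □q→□□q is valid. Take Rxy, Ryz and set V(q)={w : Rxw}. Then □q at x, so □□q at x, so □q at y, so q at z, i.e. Rxz.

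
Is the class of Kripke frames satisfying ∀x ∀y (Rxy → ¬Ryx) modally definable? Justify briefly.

Not modally definable

Any modally definable frame class is closed under surjective bounded morphisms.
The 5-cycle (worlds a,b,c,d,e with a→b→c→d→e→a) is asymmetric. Mapping every world to a single reflexive point • is a surjective bounded morphism, and the reflexive point is not asymmetric (R•• but asymmetry requires ¬R••).
So no modal formula (or set of formulas) defines exactly the asymmetric frames.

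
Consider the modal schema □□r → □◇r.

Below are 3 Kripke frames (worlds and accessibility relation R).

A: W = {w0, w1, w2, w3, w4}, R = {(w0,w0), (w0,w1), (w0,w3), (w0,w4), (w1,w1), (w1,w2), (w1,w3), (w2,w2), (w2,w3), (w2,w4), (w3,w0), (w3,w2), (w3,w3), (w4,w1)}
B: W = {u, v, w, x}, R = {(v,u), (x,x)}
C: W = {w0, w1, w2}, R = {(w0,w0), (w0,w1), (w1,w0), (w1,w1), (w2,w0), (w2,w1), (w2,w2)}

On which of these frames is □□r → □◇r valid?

A, C

The schema corresponds to a generalized confluence (Geach) condition: ∀x ∀z (xRz → ∃w (xR²w ∧ zRw)).
A: ✓.
B: fails — vRu but no t with vR²t and uRt.
C: ✓.
Valid on: A, C.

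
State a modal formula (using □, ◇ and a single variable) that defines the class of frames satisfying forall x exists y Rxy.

The condition is seriality. The D schema □r → ◇r defines it.
Suppose □r→◇r is valid. At any x set V(r)=W. Then □r at x, so ◇r at x, so x has a successor.

□r → ◇r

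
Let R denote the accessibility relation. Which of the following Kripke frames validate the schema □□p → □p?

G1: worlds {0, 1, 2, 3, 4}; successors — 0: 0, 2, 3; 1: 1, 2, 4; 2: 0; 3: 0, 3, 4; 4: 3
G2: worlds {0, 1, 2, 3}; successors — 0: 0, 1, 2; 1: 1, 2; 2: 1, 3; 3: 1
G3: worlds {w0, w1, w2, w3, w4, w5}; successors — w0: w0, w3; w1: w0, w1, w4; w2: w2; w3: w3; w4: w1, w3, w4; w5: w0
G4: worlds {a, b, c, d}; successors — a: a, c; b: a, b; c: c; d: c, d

The schema corresponds to density: ∀x ∀y (Rxy → ∃z (Rxz ∧ Rzy)).
G1: holds.
G2: fails — R23 but no z with R2z and Rz3.
G3: holds.
G4: holds.
Valid on: G1, G3, G4.

G1, G3, G4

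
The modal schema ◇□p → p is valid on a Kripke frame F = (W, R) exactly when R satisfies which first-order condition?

This is frame-equivalent to p → □◇p (substitute ¬p for p and contrapose).
Suppose p→□◇p is valid. Take Rxy and set V(p)={x}. Then p at x, so □◇p at x, so ◇p at y, so some z with Ryz has p; z=x, i.e. Ryx.
Conversely, on a frame with symmetry the schema holds at every world under every valuation.
Frame condition: ∀x ∀y (Rxy → Ryx).

symmetry: ∀x ∀y (Rxy → Ryx)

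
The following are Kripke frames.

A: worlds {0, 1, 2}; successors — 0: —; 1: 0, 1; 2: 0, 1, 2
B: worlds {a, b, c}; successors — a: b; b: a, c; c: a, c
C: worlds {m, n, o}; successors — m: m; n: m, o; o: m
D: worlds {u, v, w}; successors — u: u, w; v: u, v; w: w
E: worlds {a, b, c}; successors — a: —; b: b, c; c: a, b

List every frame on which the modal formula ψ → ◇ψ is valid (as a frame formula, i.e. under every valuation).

D

This is the axiom for a generalized confluence (Geach) condition; its first-order frame correspondent is ∀x ∃w (x = w ∧ xRw).
A: fails — at 0 but no w with 0=w and 0Rw.
B: fails — at a but no w with a=w and aRw.
C: fails — at n but no w with n=w and nRw.
D: ✓.
E: fails — at a but no w with a=w and aRw.
Valid on: D.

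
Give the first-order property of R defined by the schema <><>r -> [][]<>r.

forall x forall y forall z ((x R^2 y & x R^2 z) -> exists w (y = w & zRw))

This is a Sahlqvist (Geach-type) schema ◇^2□^0r → □^2◇^1r.
Minimal-valuation argument: fix x; take any y with xR^2y and any z with xR^2z. Set V(r) to the set of worlds R-reachable from y in exactly 0 steps. Then □^0r holds at y, so the antecedent holds at x; validity forces ◇^1r at z, giving a w with zR^1w and yR^0w.
First-order correspondent: forall x forall y forall z ((x R^2 y & x R^2 z) -> exists w (y = w & zRw)).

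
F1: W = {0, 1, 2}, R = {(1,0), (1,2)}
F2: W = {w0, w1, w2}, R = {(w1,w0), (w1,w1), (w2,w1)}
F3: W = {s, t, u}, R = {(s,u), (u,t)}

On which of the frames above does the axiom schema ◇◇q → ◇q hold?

Frame correspondent (Sahlqvist): ∀x ∀y (xR²y → ∃w (y = w ∧ xRw)) — i.e. a generalized confluence (Geach) condition.
F1: ✓.
F2: fails — w2R²w0 but no w with w0=w and w2Rw.
F3: fails — sR²t but no w with t=w and sRw.

F1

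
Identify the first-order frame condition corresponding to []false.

□⊥ is valid iff no world has any successor (otherwise □⊥ fails at any world with one).

Emptiness of R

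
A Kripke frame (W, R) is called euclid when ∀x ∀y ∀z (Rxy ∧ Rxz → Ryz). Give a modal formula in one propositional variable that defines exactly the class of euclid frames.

A defining formula is ◇p → □◇p (the 5 axiom).

◇p → □◇p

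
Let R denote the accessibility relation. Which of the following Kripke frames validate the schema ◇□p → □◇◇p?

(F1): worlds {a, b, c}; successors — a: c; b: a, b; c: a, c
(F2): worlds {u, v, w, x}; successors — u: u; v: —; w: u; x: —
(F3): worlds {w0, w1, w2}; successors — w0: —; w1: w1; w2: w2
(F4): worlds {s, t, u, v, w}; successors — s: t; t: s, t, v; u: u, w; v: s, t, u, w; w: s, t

(F1), (F2), (F3)

The schema corresponds to a generalized confluence (Geach) condition: ∀x ∀y ∀z ((xRy ∧ xRz) → ∃w (yRw ∧ zR²w)).
(F1): holds.
(F2): holds.
(F3): holds.
(F4): fails — uRu, uRw but no w* with uRw* and wR²w*.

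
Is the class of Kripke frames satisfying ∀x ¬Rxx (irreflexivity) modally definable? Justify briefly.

No — not modally definable

Any modally definable frame class is closed under surjective bounded morphisms.
The 3-cycle (worlds 0,1,2 with 0→1→2→0) is irreflexive, and the map sending every world to a single reflexive point • is a surjective bounded morphism (forth: every edge maps to (•,•); back: every world has a successor). So any modal formula valid on the 3-cycle is also valid on the reflexive point, which is not irreflexive.
So the class is not modally definable.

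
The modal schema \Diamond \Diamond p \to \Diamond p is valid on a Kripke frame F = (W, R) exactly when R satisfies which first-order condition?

transitivity: \forall x \forall y \forall z (Rxy \wedge Ryz \to Rxz)

This schema is equivalent to the 4 axiom □p → □□p.
It corresponds to transitivity: \forall x \forall y \forall z (Rxy \wedge Ryz \to Rxz).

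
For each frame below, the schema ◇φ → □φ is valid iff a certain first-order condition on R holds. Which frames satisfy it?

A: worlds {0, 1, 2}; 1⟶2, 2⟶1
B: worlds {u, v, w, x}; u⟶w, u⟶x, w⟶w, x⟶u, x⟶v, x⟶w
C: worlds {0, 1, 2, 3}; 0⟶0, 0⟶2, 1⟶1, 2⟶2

Frame correspondent (Sahlqvist): ∀x ∀y ∀z (Rxy ∧ Rxz → y = z) — i.e. partial functionality.
A: ✓.
B: fails — u sees both w and x.
C: fails — 0 sees both 0 and 2.
Valid on: A.

A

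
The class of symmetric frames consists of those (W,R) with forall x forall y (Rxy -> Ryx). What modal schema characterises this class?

This is symmetry; the standard corresponding axiom is B: p → □◇p.

p → □◇p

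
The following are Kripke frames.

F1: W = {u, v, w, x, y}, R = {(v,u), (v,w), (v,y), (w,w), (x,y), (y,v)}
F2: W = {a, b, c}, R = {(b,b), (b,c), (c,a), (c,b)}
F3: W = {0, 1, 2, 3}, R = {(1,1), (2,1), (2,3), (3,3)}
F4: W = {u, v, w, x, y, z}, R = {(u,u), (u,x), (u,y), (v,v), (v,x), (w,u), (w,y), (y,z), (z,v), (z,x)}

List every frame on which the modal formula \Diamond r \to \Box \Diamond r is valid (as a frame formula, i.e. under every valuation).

The schema corresponds to the Euclidean property: \forall x \forall y \forall z (Rxy \wedge Rxz \to Ryz).
F1: fails — Rvw and Rvu but not Rwu.
F2: fails — Rbc and Rbc but not Rcc.
F3: fails — R23 and R21 but not R31.
F4: fails — Rux and Ruu but not Rxu.
Valid on no frame.

none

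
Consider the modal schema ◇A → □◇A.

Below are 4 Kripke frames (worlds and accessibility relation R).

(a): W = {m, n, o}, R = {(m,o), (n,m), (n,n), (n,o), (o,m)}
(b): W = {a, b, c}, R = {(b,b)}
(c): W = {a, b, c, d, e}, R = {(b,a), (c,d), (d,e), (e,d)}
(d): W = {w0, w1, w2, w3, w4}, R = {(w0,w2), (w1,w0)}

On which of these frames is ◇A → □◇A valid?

(b)

The schema corresponds to the Euclidean property: ∀x ∀y ∀z (Rxy ∧ Rxz → Ryz).
(a): fails — Rmo and Rmo but not Roo.
(b): satisfies the condition.
(c): fails — Rba and Rba but not Raa.
(d): fails — Rw0w2 and Rw0w2 but not Rw2w2.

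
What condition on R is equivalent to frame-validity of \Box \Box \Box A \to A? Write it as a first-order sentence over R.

\forall x \exists w (x R^3 w \wedge x = w)

This is a Sahlqvist (Geach-type) schema ◇^0□^3A → □^0◇^0A.
First-order correspondent: \forall x \exists w (x R^3 w \wedge x = w).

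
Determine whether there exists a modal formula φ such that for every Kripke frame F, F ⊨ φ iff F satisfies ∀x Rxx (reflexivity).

The condition is reflexivity. A defining modal formula is □p → p.
Suppose □p→p is valid. At any x set V(p)={w : Rxw}. Then □p holds at x, so p holds at x, i.e. Rxx.

Yes, by □p → p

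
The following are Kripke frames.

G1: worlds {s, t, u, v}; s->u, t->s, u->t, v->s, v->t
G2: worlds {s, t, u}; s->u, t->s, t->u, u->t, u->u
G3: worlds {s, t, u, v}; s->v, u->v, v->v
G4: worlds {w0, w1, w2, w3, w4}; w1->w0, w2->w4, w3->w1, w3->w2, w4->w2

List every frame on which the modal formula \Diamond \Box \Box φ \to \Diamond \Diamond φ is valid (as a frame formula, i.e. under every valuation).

G2, G3

The schema corresponds to a generalized confluence (Geach) condition: \forall x \forall y (xRy \to \exists w (y R^2 w \wedge x R^2 w)).
G1: fails — sRu but no w with uR²w and sR²w.
G2: ✓.
G3: ✓.
G4: fails — w1Rw0 but no w with w0R²w and w1R²w.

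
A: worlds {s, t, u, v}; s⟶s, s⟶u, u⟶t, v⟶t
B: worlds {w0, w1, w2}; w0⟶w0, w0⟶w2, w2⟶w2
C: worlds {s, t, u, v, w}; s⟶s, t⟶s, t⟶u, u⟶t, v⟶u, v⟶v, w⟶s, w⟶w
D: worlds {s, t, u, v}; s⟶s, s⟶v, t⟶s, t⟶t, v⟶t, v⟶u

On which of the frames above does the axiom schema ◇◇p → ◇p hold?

The schema corresponds to transitivity: ∀x ∀y ∀z (Rxy ∧ Ryz → Rxz).
A: fails — Rsu and Rut but not Rst.
B: satisfies the condition.
C: fails — Rut and Rts but not Rus.
D: fails — Rvt and Rts but not Rvs.
Valid on: B.

B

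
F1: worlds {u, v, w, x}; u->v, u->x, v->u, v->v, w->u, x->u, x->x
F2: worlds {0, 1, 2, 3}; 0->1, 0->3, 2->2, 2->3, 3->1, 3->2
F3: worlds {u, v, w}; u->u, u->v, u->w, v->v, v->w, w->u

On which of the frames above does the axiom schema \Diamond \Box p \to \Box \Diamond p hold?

F1

This is the axiom for convergence; its first-order frame correspondent is \forall x \forall y \forall z (Rxy \wedge Rxz \to \exists w (Ryw \wedge Rzw)).
F1: condition met.
F2: fails — R01 and R01 but 1 and 1 have no common successor.
F3: fails — Ruv and Ruw but v and w have no common successor.
Valid on: F1.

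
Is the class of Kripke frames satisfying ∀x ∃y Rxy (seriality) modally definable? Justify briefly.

Definable; □q → ◇q defines it

This is a Sahlqvist condition; the D axiom □q → ◇q defines it.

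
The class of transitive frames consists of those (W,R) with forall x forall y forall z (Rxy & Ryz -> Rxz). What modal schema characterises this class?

The condition is transitivity. The 4 schema □q → □□q defines it.
Suppose □q→□□q is valid. Take Rxy, Ryz and set V(q)={w : Rxw}. Then □q at x, so □□q at x, so □q at y, so q at z, i.e. Rxz.

□q → □□q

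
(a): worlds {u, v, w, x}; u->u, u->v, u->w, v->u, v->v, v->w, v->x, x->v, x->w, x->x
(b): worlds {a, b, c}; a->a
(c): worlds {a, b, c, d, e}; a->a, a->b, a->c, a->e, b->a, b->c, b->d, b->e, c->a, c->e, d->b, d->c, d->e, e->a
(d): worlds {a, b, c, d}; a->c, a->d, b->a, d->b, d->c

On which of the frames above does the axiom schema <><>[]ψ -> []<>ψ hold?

This is the axiom for a generalized confluence (Geach) condition; its first-order frame correspondent is forall x forall y forall z ((x R^2 y & xRz) -> exists w (yRw & zRw)).
(a): fails — uR²u, uRw but no t with uRt and wRt.
(b): holds.
(c): fails — aR²d, aRe but no w with dRw and eRw.
(d): fails — aR²b, aRc but no w with bRw and cRw.
Valid on: (b).

(b)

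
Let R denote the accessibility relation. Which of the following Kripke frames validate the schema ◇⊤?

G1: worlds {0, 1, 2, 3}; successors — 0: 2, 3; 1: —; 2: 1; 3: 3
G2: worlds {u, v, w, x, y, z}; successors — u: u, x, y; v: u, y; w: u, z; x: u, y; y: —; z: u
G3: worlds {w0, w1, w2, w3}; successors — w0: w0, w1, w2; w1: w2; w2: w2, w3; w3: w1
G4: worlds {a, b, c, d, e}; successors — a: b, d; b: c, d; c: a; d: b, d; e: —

This is the axiom for seriality; its first-order frame correspondent is ∀x ∃y Rxy.
G1: fails — world 1 has no successor.
G2: fails — world y has no successor.
G3: holds.
G4: fails — world e has no successor.
Valid on: G3.

G3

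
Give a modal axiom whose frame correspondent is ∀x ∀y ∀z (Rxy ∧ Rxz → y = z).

The condition is partial functionality. The CD schema ◇s → □s defines it.

◇s → □s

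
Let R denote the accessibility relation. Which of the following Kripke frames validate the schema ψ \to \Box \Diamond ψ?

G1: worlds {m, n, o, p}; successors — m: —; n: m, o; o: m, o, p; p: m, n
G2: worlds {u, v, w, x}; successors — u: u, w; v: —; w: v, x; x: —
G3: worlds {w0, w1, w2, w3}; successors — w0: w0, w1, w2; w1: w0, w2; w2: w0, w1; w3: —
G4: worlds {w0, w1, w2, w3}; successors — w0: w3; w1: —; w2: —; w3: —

Frame correspondent (Sahlqvist): \forall x \forall y (Rxy \to Ryx) — i.e. symmetry.
G1: fails — Rom but not Rmo.
G2: fails — Rwx but not Rxw.
G3: holds.
G4: fails — Rw0w3 but not Rw3w0.
Valid on: G3.

G3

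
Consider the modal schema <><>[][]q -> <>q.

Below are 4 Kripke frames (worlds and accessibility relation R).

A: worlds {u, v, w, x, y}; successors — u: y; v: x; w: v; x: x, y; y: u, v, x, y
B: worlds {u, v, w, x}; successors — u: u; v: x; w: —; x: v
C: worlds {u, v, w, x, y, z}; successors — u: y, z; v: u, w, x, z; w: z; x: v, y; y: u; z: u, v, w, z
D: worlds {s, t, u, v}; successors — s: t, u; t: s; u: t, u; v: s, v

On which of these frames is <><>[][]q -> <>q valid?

Frame correspondent (Sahlqvist): forall x forall y (x R^2 y -> exists w (y R^2 w & xRw)) — i.e. a generalized confluence (Geach) condition.
A: ✓.
B: fails — vR²v but no t with vR²t and vRt.
C: fails — xR²x but no t with xR²t and xRt.
D: fails — tR²t but no w with tR²w and tRw.

A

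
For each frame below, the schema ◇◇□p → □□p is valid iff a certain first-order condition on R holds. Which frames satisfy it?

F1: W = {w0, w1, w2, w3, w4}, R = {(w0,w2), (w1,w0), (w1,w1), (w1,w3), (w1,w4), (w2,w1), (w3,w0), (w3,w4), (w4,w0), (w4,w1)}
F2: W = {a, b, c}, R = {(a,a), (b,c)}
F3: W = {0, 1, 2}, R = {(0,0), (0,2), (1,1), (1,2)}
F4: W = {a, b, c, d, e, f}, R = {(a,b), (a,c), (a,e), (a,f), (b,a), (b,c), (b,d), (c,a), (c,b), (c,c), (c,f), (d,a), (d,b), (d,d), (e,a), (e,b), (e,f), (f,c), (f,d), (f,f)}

F2

This is the axiom for a generalized confluence (Geach) condition; its first-order frame correspondent is ∀x ∀y ∀z ((xR²y ∧ xR²z) → ∃w (yRw ∧ z = w)).
F1: fails — w1R²w0, w1R²w0 but no w with w0Rw and w0=w.
F2: satisfies the condition.
F3: fails — 0R²2, 0R²0 but no w with 2Rw and 0=w.
F4: fails — aR²a, aR²a but no w with aRw and a=w.
Valid on: F2.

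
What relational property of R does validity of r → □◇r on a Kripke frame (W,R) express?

symmetry: ∀x ∀y (Rxy → Ryx)

Suppose r→□◇r is valid. Take Rxy and set V(r)={x}. Then r at x, so □◇r at x, so ◇r at y, so some z with Ryz has r; z=x, i.e. Ryx.
Conversely, on a frame with symmetry the schema holds at every world under every valuation.
So the correspondent is symmetry.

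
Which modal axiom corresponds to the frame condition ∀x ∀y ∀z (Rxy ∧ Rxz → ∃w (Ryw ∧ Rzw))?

◇□r → □◇r

The condition is convergence. The .2 schema ◇□r → □◇r defines it.
Suppose ◇□r→□◇r is valid. Take Rxy, Rxz and set V(r)={w : Ryw}. Then □r at y so ◇□r at x, so □◇r at x, so ◇r at z, giving w with Rzw and Ryw.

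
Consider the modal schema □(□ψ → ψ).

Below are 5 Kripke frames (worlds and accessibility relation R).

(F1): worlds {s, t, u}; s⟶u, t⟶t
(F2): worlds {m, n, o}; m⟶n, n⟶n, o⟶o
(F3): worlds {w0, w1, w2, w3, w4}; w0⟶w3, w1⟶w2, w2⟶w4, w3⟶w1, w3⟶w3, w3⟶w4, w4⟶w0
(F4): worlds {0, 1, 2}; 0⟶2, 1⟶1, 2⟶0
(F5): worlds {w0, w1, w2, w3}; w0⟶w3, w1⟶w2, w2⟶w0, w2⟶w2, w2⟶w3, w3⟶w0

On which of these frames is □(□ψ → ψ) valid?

(F2)

This is the axiom for shift-reflexivity; its first-order frame correspondent is ∀x ∀y (Rxy → Ryy).
(F1): fails — Rsu but not Ruu.
(F2): ✓.
(F3): fails — Rw1w2 but not Rw2w2.
(F4): fails — R20 but not R00.
(F5): fails — Rw3w0 but not Rw0w0.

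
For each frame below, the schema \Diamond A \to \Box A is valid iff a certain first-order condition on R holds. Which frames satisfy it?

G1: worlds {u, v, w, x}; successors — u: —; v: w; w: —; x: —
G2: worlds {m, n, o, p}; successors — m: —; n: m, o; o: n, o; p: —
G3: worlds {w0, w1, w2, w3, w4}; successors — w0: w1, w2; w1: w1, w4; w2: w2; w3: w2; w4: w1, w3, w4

G1

Frame correspondent (Sahlqvist): \forall x \forall y \forall z (Rxy \wedge Rxz \to y = z) — i.e. partial functionality.
G1: condition met.
G2: fails — n sees both m and o.
G3: fails — w0 sees both w1 and w2.
Valid on: G1.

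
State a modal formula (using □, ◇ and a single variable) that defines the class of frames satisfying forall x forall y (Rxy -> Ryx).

p → □◇p

This is symmetry; the standard corresponding axiom is B: p → □◇p.
Suppose p→□◇p is valid. Take Rxy and set V(p)={x}. Then p at x, so □◇p at x, so ◇p at y, so some z with Ryz has p; z=x, i.e. Ryx.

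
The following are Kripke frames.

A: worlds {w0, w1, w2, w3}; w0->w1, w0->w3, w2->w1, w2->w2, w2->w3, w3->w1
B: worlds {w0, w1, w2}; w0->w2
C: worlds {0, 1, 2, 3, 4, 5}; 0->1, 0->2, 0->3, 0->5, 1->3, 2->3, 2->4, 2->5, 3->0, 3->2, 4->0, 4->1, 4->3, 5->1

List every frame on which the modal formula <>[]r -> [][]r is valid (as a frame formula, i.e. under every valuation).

B

The schema corresponds to a generalized confluence (Geach) condition: forall x forall y forall z ((xRy & x R^2 z) -> exists w (yRw & z = w)).
A: fails — w0Rw1, w0R²w1 but no w with w1Rw and w1=w.
B: condition met.
C: fails — 0R1, 0R²0 but no w with 1Rw and 0=w.
Valid on: B.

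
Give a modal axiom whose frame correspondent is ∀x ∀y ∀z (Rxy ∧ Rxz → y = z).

◇r → □r

The condition is partial functionality. The CD schema ◇r → □r defines it.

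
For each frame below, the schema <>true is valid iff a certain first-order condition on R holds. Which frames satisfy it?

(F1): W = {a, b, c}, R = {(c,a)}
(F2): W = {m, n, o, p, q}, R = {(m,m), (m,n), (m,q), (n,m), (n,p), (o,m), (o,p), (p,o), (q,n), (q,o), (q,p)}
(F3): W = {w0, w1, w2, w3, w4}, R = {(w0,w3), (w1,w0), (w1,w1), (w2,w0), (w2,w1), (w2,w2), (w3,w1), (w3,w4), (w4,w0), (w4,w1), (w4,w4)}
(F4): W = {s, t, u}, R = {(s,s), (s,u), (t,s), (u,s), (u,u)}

The schema corresponds to seriality: forall x exists y Rxy.
(F1): fails — world a has no successor.
(F2): satisfies the condition.
(F3): satisfies the condition.
(F4): satisfies the condition.

(F2), (F3), (F4)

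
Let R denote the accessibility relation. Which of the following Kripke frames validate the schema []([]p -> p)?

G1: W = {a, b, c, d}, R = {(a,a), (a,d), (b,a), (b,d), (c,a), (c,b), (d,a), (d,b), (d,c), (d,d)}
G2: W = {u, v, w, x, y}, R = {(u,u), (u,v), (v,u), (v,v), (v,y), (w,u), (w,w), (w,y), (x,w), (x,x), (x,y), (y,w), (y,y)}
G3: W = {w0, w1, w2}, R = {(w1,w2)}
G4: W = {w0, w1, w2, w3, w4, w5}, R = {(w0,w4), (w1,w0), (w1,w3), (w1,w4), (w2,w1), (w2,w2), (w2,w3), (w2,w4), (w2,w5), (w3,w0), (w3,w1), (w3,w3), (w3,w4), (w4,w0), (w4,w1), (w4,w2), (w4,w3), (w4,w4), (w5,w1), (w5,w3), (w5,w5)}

G2

This is the axiom for shift-reflexivity; its first-order frame correspondent is forall x forall y (Rxy -> Ryy).
G1: fails — Rdc but not Rcc.
G2: holds.
G3: fails — Rw1w2 but not Rw2w2.
G4: fails — Rw3w1 but not Rw1w1.
Valid on: G2.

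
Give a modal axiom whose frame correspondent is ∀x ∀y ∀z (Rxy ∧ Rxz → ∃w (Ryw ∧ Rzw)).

A defining formula is ◇□p → □◇p (the .2 axiom).

◇□p → □◇p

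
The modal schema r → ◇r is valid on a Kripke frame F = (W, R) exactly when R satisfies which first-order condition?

reflexivity: ∀x Rxx

Equivalently (dual form): □r → r.
Suppose □r→r is valid. At any x set V(r)={w : Rxw}. Then □r holds at x, so r holds at x, i.e. Rxx.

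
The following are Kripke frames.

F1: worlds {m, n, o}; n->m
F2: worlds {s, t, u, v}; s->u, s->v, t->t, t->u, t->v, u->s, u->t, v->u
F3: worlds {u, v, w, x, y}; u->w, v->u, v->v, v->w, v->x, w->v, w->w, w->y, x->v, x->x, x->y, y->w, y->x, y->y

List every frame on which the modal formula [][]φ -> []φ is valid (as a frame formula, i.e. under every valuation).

This is the axiom for density; its first-order frame correspondent is forall x forall y (Rxy -> exists z (Rxz & Rzy)).
F1: fails — Rnm but no z with Rnz and Rzm.
F2: fails — Rus but no z with Ruz and Rzs.
F3: holds.

F3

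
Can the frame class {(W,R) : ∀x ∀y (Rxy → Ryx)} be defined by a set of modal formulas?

Yes — defined by q → □◇q

This is a Sahlqvist condition; the B axiom q → □◇q defines it.
Suppose q→□◇q is valid. Take Rxy and set V(q)={x}. Then q at x, so □◇q at x, so ◇q at y, so some z with Ryz has q; z=x, i.e. Ryx.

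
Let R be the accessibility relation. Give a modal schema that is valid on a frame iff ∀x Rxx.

This is reflexivity; the standard corresponding axiom is T: □r → r.
Suppose □r→r is valid. At any x set V(r)={w : Rxw}. Then □r holds at x, so r holds at x, i.e. Rxx.

□r → r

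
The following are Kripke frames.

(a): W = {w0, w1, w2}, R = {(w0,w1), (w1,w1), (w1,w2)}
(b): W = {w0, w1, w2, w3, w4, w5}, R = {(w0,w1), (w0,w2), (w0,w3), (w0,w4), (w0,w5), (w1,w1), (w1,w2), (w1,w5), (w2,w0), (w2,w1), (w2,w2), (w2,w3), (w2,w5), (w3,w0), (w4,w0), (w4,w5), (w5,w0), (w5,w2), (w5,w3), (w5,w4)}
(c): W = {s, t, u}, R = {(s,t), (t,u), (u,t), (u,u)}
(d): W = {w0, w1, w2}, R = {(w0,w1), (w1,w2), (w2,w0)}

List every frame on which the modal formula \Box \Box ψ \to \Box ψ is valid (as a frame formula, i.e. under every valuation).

(a)

This is the axiom for density; its first-order frame correspondent is \forall x \forall y (Rxy \to \exists z (Rxz \wedge Rzy)).
(a): satisfies the condition.
(b): fails — Rw3w0 but no z with Rw3z and Rzw0.
(c): fails — Rst but no z with Rsz and Rzt.
(d): fails — Rw1w2 but no z with Rw1z and Rzw2.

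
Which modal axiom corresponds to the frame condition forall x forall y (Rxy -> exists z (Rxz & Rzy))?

The condition is density. The C4 schema □□p → □p defines it.
Suppose □□p→□p is valid. Take Rxy and set V(p)={w : xR²w}. Then □□p at x, so □p at x, so p at y, i.e. ∃z(Rxz∧Rzy).

□□p → □p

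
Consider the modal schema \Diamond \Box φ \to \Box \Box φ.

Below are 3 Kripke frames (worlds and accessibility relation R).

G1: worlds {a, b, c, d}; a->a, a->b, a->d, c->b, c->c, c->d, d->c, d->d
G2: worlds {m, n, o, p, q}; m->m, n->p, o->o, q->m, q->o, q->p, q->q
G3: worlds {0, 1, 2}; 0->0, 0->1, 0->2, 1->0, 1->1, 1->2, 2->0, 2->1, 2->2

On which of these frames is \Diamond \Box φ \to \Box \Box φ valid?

The schema corresponds to a generalized confluence (Geach) condition: \forall x \forall y \forall z ((xRy \wedge x R^2 z) \to \exists w (yRw \wedge z = w)).
G1: fails — aRa, aR²c but no w with aRw and c=w.
G2: fails — qRm, qR²o but no w with mRw and o=w.
G3: ✓.

G3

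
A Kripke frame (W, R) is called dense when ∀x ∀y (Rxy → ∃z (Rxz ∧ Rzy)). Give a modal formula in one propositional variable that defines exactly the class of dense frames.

□□r → □r

The condition is density. The C4 schema □□r → □r defines it.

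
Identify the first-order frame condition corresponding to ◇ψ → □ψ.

Suppose ◇ψ→□ψ is valid. Take Rxy, Rxz and set V(ψ)={y}. Then ◇ψ at x, so □ψ at x, so ψ at z, i.e. z=y.
Conversely, on a frame with partial functionality the schema holds at every world under every valuation.
So the correspondent is partial functionality.

Partial functionality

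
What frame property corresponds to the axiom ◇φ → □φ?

Suppose ◇φ→□φ is valid. Take Rxy, Rxz and set V(φ)={y}. Then ◇φ at x, so □φ at x, so φ at z, i.e. z=y.

Partial functionality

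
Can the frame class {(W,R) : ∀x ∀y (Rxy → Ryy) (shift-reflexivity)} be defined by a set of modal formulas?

The condition is shift-reflexivity. A defining modal formula is □(□p → p).
Suppose □(□p→p) is valid. Take Rxy and set V(p)={w : Ryw}. Then at y, □p holds; since □(□p→p) at x, □p→p at y, so p at y, i.e. Ryy.

Yes — defined by □(□p → p)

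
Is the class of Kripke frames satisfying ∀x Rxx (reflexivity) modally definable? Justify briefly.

Yes — defined by □q → q

Yes: it is reflexivity, defined by the T schema □q → q.
Suppose □q→q is valid. At any x set V(q)={w : Rxw}. Then □q holds at x, so q holds at x, i.e. Rxx.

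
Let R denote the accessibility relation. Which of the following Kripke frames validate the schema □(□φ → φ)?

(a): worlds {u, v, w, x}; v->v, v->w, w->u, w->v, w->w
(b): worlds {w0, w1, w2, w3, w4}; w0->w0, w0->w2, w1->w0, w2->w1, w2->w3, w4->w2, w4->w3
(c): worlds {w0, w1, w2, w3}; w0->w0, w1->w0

(c)

The schema corresponds to shift-reflexivity: ∀x ∀y (Rxy → Ryy).
(a): fails — Rwu but not Ruu.
(b): fails — Rw4w2 but not Rw2w2.
(c): satisfies the condition.
Valid on: (c).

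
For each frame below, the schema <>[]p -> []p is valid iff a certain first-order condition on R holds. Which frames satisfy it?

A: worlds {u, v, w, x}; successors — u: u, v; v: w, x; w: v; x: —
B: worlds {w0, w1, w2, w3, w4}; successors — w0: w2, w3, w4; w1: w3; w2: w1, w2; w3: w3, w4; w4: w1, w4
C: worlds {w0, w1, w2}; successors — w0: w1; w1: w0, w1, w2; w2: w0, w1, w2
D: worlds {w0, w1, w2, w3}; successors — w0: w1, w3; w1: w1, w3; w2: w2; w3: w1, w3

D

Frame correspondent (Sahlqvist): forall x forall y forall z ((xRy & xRz) -> exists w (yRw & z = w)) — i.e. a generalized confluence (Geach) condition.
A: fails — uRv, uRu but no t with vRt and u=t.
B: fails — w0Rw2, w0Rw3 but no w with w2Rw and w3=w.
C: fails — w1Rw0, w1Rw0 but no w with w0Rw and w0=w.
D: condition met.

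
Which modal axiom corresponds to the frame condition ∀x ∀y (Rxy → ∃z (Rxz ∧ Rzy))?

□□r → □r

A defining formula is □□r → □r (the C4 axiom).
Suppose □□r→□r is valid. Take Rxy and set V(r)={w : xR²w}. Then □□r at x, so □r at x, so r at y, i.e. ∃z(Rxz∧Rzy).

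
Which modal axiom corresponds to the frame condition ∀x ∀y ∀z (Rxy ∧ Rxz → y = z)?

A defining formula is ◇q → □q (the CD axiom).
Suppose ◇q→□q is valid. Take Rxy, Rxz and set V(q)={y}. Then ◇q at x, so □q at x, so q at z, i.e. z=y.

◇q → □q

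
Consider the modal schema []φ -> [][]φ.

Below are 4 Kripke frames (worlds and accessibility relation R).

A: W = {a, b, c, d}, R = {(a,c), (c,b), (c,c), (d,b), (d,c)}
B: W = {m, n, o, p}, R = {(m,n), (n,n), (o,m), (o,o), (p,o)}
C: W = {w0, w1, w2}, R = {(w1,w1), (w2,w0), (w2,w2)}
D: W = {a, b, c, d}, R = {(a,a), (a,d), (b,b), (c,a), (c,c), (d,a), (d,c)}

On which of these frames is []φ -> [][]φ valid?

Frame correspondent (Sahlqvist): forall x forall y forall z (Rxy & Ryz -> Rxz) — i.e. transitivity.
A: fails — Rac and Rcb but not Rab.
B: fails — Rom and Rmn but not Ron.
C: satisfies the condition.
D: fails — Rca and Rad but not Rcd.

C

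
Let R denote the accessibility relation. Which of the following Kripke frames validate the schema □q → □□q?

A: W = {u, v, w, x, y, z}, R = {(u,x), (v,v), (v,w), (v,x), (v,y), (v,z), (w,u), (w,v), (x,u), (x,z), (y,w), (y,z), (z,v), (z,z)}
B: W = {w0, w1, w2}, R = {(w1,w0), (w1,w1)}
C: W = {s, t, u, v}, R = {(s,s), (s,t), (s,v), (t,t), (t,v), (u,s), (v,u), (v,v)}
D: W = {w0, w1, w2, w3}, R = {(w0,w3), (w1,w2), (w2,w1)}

B

This is the axiom for transitivity; its first-order frame correspondent is ∀x ∀y ∀z (Rxy ∧ Ryz → Rxz).
A: fails — Rwu and Rux but not Rwx.
B: condition met.
C: fails — Rtv and Rvu but not Rtu.
D: fails — Rw1w2 and Rw2w1 but not Rw1w1.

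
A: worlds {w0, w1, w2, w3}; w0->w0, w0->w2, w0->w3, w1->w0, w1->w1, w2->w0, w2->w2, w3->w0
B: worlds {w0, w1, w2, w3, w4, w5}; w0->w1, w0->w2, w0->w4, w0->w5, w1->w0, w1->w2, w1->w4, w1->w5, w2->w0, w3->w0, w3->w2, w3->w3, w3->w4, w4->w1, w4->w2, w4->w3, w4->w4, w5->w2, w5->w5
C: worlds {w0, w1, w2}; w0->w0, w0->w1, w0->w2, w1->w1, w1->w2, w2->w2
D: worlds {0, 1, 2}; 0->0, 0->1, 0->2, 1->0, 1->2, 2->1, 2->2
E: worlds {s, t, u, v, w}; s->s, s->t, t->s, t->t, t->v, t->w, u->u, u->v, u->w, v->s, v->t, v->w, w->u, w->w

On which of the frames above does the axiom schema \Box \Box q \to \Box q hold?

This is the axiom for density; its first-order frame correspondent is \forall x \forall y (Rxy \to \exists z (Rxz \wedge Rzy)).
A: ✓.
B: fails — Rw2w0 but no z with Rw2z and Rzw0.
C: ✓.
D: ✓.
E: ✓.

A, C, D, E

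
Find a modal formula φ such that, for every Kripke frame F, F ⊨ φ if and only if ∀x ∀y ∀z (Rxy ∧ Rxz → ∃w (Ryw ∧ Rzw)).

◇□r → □◇r

A defining formula is ◇□r → □◇r (the .2 axiom).
Suppose ◇□r→□◇r is valid. Take Rxy, Rxz and set V(r)={w : Ryw}. Then □r at y so ◇□r at x, so □◇r at x, so ◇r at z, giving w with Rzw and Ryw.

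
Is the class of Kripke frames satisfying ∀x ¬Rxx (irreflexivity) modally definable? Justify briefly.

If a class were modally definable it would be closed under surjective bounded morphisms (Goldblatt–Thomason).
The 3-cycle (worlds a,b,c with a→b→c→a) is irreflexive, and the map sending every world to a single reflexive point • is a surjective bounded morphism (forth: every edge maps to (•,•); back: every world has a successor). So any modal formula valid on the 3-cycle is also valid on the reflexive point, which is not irreflexive.
So no modal formula (or set of formulas) defines exactly the irreflexive frames.

Not modally definable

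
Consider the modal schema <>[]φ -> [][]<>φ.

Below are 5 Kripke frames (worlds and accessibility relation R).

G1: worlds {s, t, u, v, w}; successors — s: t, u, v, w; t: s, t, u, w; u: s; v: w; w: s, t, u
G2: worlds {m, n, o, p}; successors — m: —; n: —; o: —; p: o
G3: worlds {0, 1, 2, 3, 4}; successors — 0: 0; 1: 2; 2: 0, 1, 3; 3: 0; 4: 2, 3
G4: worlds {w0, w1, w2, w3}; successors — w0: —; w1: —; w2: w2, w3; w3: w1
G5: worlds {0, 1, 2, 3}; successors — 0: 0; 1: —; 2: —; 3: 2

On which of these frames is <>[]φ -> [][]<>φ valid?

G2, G5

Frame correspondent (Sahlqvist): forall x forall y forall z ((xRy & x R^2 z) -> exists w (yRw & zRw)) — i.e. a generalized confluence (Geach) condition.
G1: fails — sRu, sR²s but no w* with uRw* and sRw*.
G2: holds.
G3: fails — 1R2, 1R²1 but no w with 2Rw and 1Rw.
G4: fails — w2Rw2, w2R²w1 but no w with w2Rw and w1Rw.
G5: holds.
Valid on: G2, G5.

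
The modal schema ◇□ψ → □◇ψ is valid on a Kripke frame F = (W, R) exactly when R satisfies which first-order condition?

convergence

Suppose ◇□ψ→□◇ψ is valid. Take Rxy, Rxz and set V(ψ)={w : Ryw}. Then □ψ at y so ◇□ψ at x, so □◇ψ at x, so ◇ψ at z, giving w with Rzw and Ryw.
Conversely, on a frame with convergence the schema holds at every world under every valuation.
Frame condition: ∀x ∀y ∀z (Rxy ∧ Rxz → ∃w (Ryw ∧ Rzw)).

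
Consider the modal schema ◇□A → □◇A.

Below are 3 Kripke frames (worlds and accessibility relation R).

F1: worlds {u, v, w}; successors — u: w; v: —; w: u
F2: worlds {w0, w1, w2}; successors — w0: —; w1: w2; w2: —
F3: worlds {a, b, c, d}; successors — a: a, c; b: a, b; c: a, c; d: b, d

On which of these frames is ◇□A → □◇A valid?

Frame correspondent (Sahlqvist): ∀x ∀y ∀z (Rxy ∧ Rxz → ∃w (Ryw ∧ Rzw)) — i.e. convergence.
F1: condition met.
F2: fails — Rw1w2 and Rw1w2 but w2 and w2 have no common successor.
F3: condition met.
Valid on: F1, F3.

F1, F3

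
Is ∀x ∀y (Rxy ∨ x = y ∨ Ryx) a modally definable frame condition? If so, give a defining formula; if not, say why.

No — not modally definable

Modal frame validity is preserved under disjoint unions.
Take 2 disjoint single-world reflexive frames: each is trivially connected, but their disjoint union has 2 worlds with no edge between distinct components, so it is not connected.
So the class is not modally definable.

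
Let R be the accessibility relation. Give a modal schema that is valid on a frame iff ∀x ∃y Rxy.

A defining formula is □ψ → ◇ψ (the D axiom).

□ψ → ◇ψ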